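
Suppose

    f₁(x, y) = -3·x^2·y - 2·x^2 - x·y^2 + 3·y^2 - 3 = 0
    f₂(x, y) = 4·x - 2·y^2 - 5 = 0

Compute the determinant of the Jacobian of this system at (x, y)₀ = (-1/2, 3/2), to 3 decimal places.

J = [[-6·x·y - 4·x - y^2, -3·x^2 - 2·x·y + 6·y], [4, -4·y]].
At the point, J = [[4.250, 9.750], [4.000, -6.000]].
det J = -64.500.

-64.500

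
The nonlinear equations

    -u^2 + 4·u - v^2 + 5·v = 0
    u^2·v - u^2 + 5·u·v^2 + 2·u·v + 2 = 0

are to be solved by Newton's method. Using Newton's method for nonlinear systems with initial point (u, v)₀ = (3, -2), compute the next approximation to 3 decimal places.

(0.333, -1.370)

At (3, -2): F = (-11.000, 23.000).
Jacobian J = [[-2·u + 4, -2·v + 5], [2·u·v - 2·u + 5·v^2 + 2·v, u^2 + 10·u·v + 2·u]].
At the point, J = [[-2.000, 9.000], [-2.000, -45.000]] (det J = 108.000).
Solving J·Δ = −F gives Δ = (-2.667, 0.630).
Then the next iterate is (u, v)₁ = (0.333, -1.370).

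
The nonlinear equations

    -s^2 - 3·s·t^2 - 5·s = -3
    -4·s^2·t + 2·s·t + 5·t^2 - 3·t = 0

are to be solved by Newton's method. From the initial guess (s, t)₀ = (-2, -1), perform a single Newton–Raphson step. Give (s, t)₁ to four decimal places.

At (-2, -1): F = (15.0000, 28.0000).
Jacobian J = [[-2·s - 3·t^2 - 5, -6·s·t], [-8·s·t + 2·t, -4·s^2 + 2·s + 10·t - 3]].
At the point, J = [[-4.0000, -12.0000], [-18.0000, -33.0000]] (det J = -84.0000).
Solving J·Δ = −F gives Δ = (-1.8929, 1.8810).
Then the next iterate is (s, t)₁ = (-3.8929, 0.8810).

(-3.8929, 0.8810)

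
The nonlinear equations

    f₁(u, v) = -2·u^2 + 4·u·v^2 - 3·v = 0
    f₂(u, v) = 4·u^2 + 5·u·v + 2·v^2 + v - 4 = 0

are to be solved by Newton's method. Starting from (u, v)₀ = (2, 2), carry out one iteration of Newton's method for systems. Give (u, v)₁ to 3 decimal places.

(0.545, 1.781)

At (2, 2): F = (18.000, 42.000).
Jacobian J = [[-4·u + 4·v^2, 8·u·v - 3], [8·u + 5·v, 5·u + 4·v + 1]].
At the point, J = [[8.000, 29.000], [26.000, 19.000]] (det J = -602.000).
Solving J·Δ = −F gives Δ = (-1.455, -0.219).
Then the next iterate is (u, v)₁ = (0.545, 1.781).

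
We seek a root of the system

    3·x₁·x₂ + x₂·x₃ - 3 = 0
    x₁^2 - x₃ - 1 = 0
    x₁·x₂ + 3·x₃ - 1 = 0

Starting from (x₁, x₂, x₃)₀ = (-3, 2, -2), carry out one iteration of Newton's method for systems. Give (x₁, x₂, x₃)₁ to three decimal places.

At (-3, 2, -2): F = (-25.000, 10.000, -13.000).
Jacobian J = [[3·x₂, 3·x₁ + x₃, x₂], [2·x₁, 0, -1], [x₂, x₁, 3]].
At the point, J = [[6.000, -11.000, 2.000], [-6.000, 0.000, -1.000], [2.000, -3.000, 3.000]] (det J = -158.000).
Solving J·Δ = −F gives Δ = (1.278, -1.152, 2.329).
Then the next iterate is (x₁, x₂, x₃)₁ = (-1.722, 0.848, 0.329).

(-1.722, 0.848, 0.329)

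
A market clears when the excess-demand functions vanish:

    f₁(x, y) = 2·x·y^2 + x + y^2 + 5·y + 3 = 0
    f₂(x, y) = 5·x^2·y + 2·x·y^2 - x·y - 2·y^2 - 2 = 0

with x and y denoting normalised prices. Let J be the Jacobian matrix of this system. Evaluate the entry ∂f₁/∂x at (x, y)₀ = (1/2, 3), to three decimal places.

∂f₁/∂x = 2·y^2 + 1.
At (1/2, 3) this is 19.000.

19.000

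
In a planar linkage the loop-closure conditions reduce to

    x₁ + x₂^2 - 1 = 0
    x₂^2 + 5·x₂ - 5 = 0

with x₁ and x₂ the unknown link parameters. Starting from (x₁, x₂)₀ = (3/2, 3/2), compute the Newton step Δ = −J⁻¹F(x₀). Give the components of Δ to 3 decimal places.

(-0.969, -0.594)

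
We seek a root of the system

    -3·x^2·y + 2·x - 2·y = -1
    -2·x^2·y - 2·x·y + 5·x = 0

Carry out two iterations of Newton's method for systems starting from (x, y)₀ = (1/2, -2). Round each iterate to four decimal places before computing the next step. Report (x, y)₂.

(0.0464, 0.5303)

At (1/2, -2): F = (7.5000, 5.5000).
Jacobian J = [[-6·x·y + 2, -3·x^2 - 2], [-4·x·y - 2·y + 5, -2·x^2 - 2·x]].
At the point, J = [[8.0000, -2.7500], [13.0000, -1.5000]] (det J = 23.7500).
Solving J·Δ = −F gives Δ = (-0.1632, 2.2526).
Then the next iterate is (x, y)₁ = (0.3368, 0.2526).
Round to (0.3368, 0.2526) and repeat: F = (1.082440, 1.456542), J = [[1.489546, -2.340303], [4.154497, -0.900468]].
Δ = (-0.2904, 0.2777), so (x, y)₂ = (0.0464, 0.5303).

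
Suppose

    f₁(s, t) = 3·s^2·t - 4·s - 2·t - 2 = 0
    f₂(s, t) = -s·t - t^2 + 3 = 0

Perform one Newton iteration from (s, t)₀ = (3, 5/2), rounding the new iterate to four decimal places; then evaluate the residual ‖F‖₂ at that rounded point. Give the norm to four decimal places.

10.6993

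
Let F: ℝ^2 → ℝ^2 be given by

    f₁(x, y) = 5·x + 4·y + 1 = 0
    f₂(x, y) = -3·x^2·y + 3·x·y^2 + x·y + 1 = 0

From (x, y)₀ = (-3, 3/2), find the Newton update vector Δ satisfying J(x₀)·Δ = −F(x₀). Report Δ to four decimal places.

At (-3, 3/2): F = (-8.0000, -64.2500).
Jacobian J = [[5, 4], [-6·x·y + 3·y^2 + y, -3·x^2 + 6·x·y + x]].
At the point, J = [[5.0000, 4.0000], [35.2500, -57.0000]] (det J = -426.0000).
Solving J·Δ = −F gives Δ = (1.6737, -0.0921).

(1.6737, -0.0921)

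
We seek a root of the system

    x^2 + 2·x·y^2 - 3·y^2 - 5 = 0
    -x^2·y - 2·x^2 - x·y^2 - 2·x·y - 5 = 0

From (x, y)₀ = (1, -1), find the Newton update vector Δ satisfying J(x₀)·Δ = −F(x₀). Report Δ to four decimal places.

At (1, -1): F = (-5.0000, -5.0000).
Jacobian J = [[2·x + 2·y^2, 4·x·y - 6·y], [-2·x·y - 4·x - y^2 - 2·y, -x^2 - 2·x·y - 2·x]].
At the point, J = [[4.0000, 2.0000], [-1.0000, -1.0000]] (det J = -2.0000).
Solving J·Δ = −F gives Δ = (7.5000, -12.5000).

(7.5000, -12.5000)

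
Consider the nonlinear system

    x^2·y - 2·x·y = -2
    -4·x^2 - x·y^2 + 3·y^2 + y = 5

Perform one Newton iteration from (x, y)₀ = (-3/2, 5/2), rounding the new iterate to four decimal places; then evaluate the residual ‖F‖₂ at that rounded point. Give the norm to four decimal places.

6.3337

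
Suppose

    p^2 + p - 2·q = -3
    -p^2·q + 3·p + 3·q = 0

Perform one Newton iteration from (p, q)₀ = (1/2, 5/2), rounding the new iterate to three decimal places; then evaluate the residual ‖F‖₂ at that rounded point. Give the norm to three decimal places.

6.336

At (1/2, 5/2): F = (-1.250, 8.375).
Jacobian J = [[2·p + 1, -2], [-2·p·q + 3, -p^2 + 3]].
At the point, J = [[2.000, -2.000], [0.500, 2.750]] (det J = 6.500).
Solving J·Δ = −F gives Δ = (-2.048, -2.673).
Then the next iterate is (p, q)₁ = (-1.548, -0.173).
Re-evaluating at (-1.548, -0.173): F = (4.19430, -4.74844), so ‖F‖₂ = 6.336.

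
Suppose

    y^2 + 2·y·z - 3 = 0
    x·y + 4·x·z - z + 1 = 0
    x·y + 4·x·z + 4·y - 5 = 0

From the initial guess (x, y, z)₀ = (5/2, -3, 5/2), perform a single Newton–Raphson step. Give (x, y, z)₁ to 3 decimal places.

At (5/2, -3, 5/2): F = (-9.000, 16.000, 0.500).
Jacobian J = [[0, 2·y + 2·z, 2·y], [y + 4·z, x, 4·x - 1], [y + 4·z, x + 4, 4·x]].
At the point, J = [[0.000, -1.000, -6.000], [7.000, 2.500, 9.000], [7.000, 6.500, 10.000]] (det J = -161.000).
Solving J·Δ = −F gives Δ = (-0.991, 4.435, -2.239).
Then the next iterate is (x, y, z)₁ = (1.509, 1.435, 0.261).

(1.509, 1.435, 0.261)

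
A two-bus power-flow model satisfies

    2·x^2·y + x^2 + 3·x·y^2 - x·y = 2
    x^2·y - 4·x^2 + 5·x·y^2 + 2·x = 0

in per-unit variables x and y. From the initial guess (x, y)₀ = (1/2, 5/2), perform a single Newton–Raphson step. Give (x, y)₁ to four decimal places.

(1.0412, -0.1221)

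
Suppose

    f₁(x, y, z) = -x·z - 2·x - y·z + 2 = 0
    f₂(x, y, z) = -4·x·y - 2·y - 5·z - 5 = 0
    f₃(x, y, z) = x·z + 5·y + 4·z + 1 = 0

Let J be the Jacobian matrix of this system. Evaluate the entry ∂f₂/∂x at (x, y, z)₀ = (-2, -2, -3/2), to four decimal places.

∂f₂/∂x = -4·y.
At (-2, -2, -3/2) this is 8.0000.

8.0000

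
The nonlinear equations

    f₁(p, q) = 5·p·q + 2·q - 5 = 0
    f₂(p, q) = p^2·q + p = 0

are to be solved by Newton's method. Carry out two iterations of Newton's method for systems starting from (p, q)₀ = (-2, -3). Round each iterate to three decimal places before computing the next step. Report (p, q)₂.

(0.139, -4.927)

At (-2, -3): F = (19.000, -14.000).
Jacobian J = [[5·q, 5·p + 2], [2·p·q + 1, p^2]].
At the point, J = [[-15.000, -8.000], [13.000, 4.000]] (det J = 44.000).
Solving J·Δ = −F gives Δ = (0.818, 0.841).
Then the next iterate is (p, q)₁ = (-1.182, -2.159).
Round to (-1.182, -2.159) and repeat: F = (3.44169, -4.19839), J = [[-10.795, -3.910], [6.10388, 1.39712]].
Δ = (1.321, -2.768), so (p, q)₂ = (0.139, -4.927).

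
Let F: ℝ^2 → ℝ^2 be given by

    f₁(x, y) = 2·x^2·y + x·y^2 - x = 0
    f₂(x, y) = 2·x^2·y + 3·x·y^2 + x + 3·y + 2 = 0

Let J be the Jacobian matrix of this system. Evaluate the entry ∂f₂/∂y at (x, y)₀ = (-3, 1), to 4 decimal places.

∂f₂/∂y = 2·x^2 + 6·x·y + 3.
At (-3, 1) this is 3.0000.

3.0000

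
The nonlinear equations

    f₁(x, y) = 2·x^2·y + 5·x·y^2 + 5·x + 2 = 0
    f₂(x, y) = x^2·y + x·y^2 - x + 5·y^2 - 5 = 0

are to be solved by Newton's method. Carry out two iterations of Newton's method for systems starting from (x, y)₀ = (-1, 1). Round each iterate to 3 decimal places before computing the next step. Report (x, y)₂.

(-0.124, 1.030)

At (-1, 1): F = (-6.000, 1.000).
Jacobian J = [[4·x·y + 5·y^2 + 5, 2·x^2 + 10·x·y], [2·x·y + y^2 - 1, x^2 + 2·x·y + 10·y]].
At the point, J = [[6.000, -8.000], [-2.000, 9.000]] (det J = 38.000).
Solving J·Δ = −F gives Δ = (1.211, 0.158).
Then the next iterate is (x, y)₁ = (0.211, 1.158).
Round to (0.211, 1.158) and repeat: F = (4.57283, 1.82832), J = [[12.68217, 2.53242], [0.82964, 12.11320]].
Δ = (-0.335, -0.128), so (x, y)₂ = (-0.124, 1.030).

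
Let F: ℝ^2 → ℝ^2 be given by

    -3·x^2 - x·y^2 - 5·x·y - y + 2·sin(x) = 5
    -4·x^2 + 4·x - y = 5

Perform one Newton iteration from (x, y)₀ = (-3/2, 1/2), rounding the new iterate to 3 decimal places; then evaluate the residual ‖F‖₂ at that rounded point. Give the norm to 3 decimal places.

8.619

At (-3/2, 1/2): F = (-10.11999, -20.500).
Jacobian J = [[-6·x - y^2 - 5·y + 2·cos(x), -2·x·y - 5·x - 1], [-8·x + 4, -1]].
At the point, J = [[6.39147, 8.000], [16.000, -1.000]] (det J = -134.39147).
Solving J·Δ = −F gives Δ = (1.296, 0.230).
Then the next iterate is (x, y)₁ = (-0.204, 0.730).
Re-evaluating at (-0.204, 0.730): F = (-5.40671, -6.71246), so ‖F‖₂ = 8.619.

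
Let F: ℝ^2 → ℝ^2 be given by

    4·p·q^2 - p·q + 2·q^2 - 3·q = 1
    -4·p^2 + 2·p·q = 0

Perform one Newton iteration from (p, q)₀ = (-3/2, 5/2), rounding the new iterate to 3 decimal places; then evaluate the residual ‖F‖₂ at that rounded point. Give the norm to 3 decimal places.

8.694

At (-3/2, 5/2): F = (-29.750, -16.500).
Jacobian J = [[4·q^2 - q, 8·p·q - p + 4·q - 3], [-8·p + 2·q, 2·p]].
At the point, J = [[22.500, -21.500], [17.000, -3.000]] (det J = 298.000).
Solving J·Δ = −F gives Δ = (0.891, -0.451).
Then the next iterate is (p, q)₁ = (-0.609, 2.049).
Re-evaluating at (-0.609, 2.049): F = (-7.72966, -3.97921), so ‖F‖₂ = 8.694.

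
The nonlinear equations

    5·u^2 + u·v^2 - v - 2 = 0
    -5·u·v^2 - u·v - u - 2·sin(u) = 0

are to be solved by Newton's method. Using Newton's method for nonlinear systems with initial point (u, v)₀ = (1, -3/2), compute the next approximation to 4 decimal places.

(0.6395, -0.9166)

At (1, -3/2): F = (6.7500, -12.432942).
Jacobian J = [[10·u + v^2, 2·u·v - 1], [-5·v^2 - v - 2·cos(u) - 1, -10·u·v - u]].
At the point, J = [[12.2500, -4.0000], [-11.830605, 14.0000]] (det J = 124.177582).
Solving J·Δ = −F gives Δ = (-0.3605, 0.5834).
Then the next iterate is (u, v)₁ = (0.6395, -0.9166).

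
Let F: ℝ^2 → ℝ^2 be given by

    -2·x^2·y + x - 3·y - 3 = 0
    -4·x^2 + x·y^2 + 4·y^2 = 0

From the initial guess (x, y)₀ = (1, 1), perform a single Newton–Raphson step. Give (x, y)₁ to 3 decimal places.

At (1, 1): F = (-7.000, 1.000).
Jacobian J = [[-4·x·y + 1, -2·x^2 - 3], [-8·x + y^2, 2·x·y + 8·y]].
At the point, J = [[-3.000, -5.000], [-7.000, 10.000]] (det J = -65.000).
Solving J·Δ = −F gives Δ = (-1.000, -0.800).
Then the next iterate is (x, y)₁ = (0.000, 0.200).

(0.000, 0.200)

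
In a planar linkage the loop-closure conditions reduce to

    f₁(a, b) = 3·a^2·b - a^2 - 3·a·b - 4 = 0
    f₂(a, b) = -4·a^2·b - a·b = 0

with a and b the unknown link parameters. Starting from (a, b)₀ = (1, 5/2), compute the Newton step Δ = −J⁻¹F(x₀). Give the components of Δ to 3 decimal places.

(0.909, -6.591)

At (1, 5/2): F = (-5.000, -12.500).
Jacobian J = [[6·a·b - 2·a - 3·b, 3·a^2 - 3·a], [-8·a·b - b, -4·a^2 - a]].
At the point, J = [[5.500, 0.000], [-22.500, -5.000]] (det J = -27.500).
Solving J·Δ = −F gives Δ = (0.909, -6.591).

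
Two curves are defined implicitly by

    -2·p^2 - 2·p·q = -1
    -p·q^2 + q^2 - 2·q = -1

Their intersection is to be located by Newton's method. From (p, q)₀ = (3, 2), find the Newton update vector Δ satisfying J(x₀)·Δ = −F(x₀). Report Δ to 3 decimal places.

(-1.647, -0.441)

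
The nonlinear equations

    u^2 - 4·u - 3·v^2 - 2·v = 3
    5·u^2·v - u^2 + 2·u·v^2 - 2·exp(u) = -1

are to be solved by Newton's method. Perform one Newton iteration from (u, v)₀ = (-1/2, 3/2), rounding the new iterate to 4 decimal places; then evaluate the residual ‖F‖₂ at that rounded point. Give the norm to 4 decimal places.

At (-1/2, 3/2): F = (-10.5000, -0.838061).
Jacobian J = [[2·u - 4, -6·v - 2], [10·u·v - 2·u + 2·v^2 - 2·exp(u), 5·u^2 + 4·u·v]].
At the point, J = [[-5.0000, -11.0000], [-3.213061, -1.7500]] (det J = -26.593675).
Solving J·Δ = −F gives Δ = (0.3443, -1.1110).
Then the next iterate is (u, v)₁ = (-0.1557, 0.3890).
Re-evaluating at (-0.1557, 0.3890): F = (-3.584921, -0.735844), so ‖F‖₂ = 3.6597.

3.6597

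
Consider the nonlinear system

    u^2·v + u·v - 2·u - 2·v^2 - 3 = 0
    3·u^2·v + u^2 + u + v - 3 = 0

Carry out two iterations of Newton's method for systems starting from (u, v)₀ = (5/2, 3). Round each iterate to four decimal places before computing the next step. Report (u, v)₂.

(-5.7554, 8.8047)

At (5/2, 3): F = (0.2500, 65.0000).
Jacobian J = [[2·u·v + v - 2, u^2 + u - 4·v], [6·u·v + 2·u + 1, 3·u^2 + 1]].
At the point, J = [[16.0000, -3.2500], [51.0000, 19.7500]] (det J = 481.7500).
Solving J·Δ = −F gives Δ = (-0.4488, -2.1323).
Then the next iterate is (u, v)₁ = (2.0512, 0.8677).
Round to (2.0512, 0.8677) and repeat: F = (-3.177601, 15.078660), J = [[2.427352, 2.787821], [15.781357, 13.622264]].
Δ = (-7.8066, 7.9370), so (u, v)₂ = (-5.7554, 8.8047).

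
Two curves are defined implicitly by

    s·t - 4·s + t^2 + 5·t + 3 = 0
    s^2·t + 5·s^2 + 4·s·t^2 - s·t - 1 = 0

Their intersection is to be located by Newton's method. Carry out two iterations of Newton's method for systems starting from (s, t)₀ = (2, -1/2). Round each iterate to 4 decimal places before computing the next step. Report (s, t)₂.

At (2, -1/2): F = (-8.2500, 20.0000).
Jacobian J = [[t - 4, s + 2·t + 5], [2·s·t + 10·s + 4·t^2 - t, s^2 + 8·s·t - s]].
At the point, J = [[-4.5000, 6.0000], [19.5000, -6.0000]] (det J = -90.0000).
Solving J·Δ = −F gives Δ = (-0.7833, 0.7875).
Then the next iterate is (s, t)₁ = (1.2167, 0.2875).
Round to (1.2167, 0.2875) and repeat: F = (0.003157, 6.879868), J = [[-3.7125, 6.7917], [12.909727, 3.062069]].
Δ = (-0.4717, -0.2583), so (s, t)₂ = (0.7450, 0.0292).

(0.7450, 0.0292)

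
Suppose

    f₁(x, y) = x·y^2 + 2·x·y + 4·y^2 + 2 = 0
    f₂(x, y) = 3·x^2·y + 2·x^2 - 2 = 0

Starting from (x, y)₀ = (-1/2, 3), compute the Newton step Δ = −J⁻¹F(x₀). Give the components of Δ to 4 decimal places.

(-0.0341, -1.4995)

At (-1/2, 3): F = (30.5000, 0.7500).
Jacobian J = [[y^2 + 2·y, 2·x·y + 2·x + 8·y], [6·x·y + 4·x, 3·x^2]].
At the point, J = [[15.0000, 20.0000], [-11.0000, 0.7500]] (det J = 231.2500).
Solving J·Δ = −F gives Δ = (-0.0341, -1.4995).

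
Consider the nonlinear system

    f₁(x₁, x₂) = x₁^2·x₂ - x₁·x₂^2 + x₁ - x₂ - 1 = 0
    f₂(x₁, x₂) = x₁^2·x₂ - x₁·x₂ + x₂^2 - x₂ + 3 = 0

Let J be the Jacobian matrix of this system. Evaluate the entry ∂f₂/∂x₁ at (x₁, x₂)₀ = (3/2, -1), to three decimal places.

-2.000

∂f₂/∂x₁ = 2·x₁·x₂ - x₂.
At (3/2, -1) this is -2.000.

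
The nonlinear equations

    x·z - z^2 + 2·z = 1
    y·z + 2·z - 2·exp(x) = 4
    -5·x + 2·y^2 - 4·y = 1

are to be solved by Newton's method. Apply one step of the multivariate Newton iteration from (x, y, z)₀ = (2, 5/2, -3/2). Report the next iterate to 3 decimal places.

(0.559, 2.716, -0.487)

At (2, 5/2, -3/2): F = (-9.250, -25.52811, -8.500).
Jacobian J = [[z, 0, x - 2·z + 2], [-2·exp(x), z, y + 2], [-5, 4·y - 4, 0]].
At the point, J = [[-1.500, 0.000, 7.000], [-14.77811, -1.500, 4.500], [-5.000, 6.000, 0.000]] (det J = -632.68071).
Solving J·Δ = −F gives Δ = (-1.441, 0.216, 1.013).
Then the next iterate is (x, y, z)₁ = (0.559, 2.716, -0.487).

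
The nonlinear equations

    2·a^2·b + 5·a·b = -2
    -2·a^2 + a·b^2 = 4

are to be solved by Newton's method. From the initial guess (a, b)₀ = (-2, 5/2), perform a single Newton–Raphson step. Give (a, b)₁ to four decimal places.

At (-2, 5/2): F = (-3.0000, -24.5000).
Jacobian J = [[4·a·b + 5·b, 2·a^2 + 5·a], [-4·a + b^2, 2·a·b]].
At the point, J = [[-7.5000, -2.0000], [14.2500, -10.0000]] (det J = 103.5000).
Solving J·Δ = −F gives Δ = (0.1836, -2.1884).
Then the next iterate is (a, b)₁ = (-1.8164, 0.3116).

(-1.8164, 0.3116)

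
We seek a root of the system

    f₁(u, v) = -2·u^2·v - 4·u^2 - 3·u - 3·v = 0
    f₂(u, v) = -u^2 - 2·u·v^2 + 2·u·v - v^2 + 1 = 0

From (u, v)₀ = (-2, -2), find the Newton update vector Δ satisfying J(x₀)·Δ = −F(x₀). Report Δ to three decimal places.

(-0.125, 1.125)

At (-2, -2): F = (12.000, 17.000).
Jacobian J = [[-4·u·v - 8·u - 3, -2·u^2 - 3], [-2·u - 2·v^2 + 2·v, -4·u·v + 2·u - 2·v]].
At the point, J = [[-3.000, -11.000], [-8.000, -16.000]] (det J = -40.000).
Solving J·Δ = −F gives Δ = (-0.125, 1.125).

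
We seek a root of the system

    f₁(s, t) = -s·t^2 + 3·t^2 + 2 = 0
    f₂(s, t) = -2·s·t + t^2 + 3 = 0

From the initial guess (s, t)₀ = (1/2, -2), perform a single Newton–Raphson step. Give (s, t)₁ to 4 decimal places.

(0.0000, -0.6000)

At (1/2, -2): F = (12.0000, 9.0000).
Jacobian J = [[-t^2, -2·s·t + 6·t], [-2·t, -2·s + 2·t]].
At the point, J = [[-4.0000, -10.0000], [4.0000, -5.0000]] (det J = 60.0000).
Solving J·Δ = −F gives Δ = (-0.5000, 1.4000).
Then the next iterate is (s, t)₁ = (0.0000, -0.6000).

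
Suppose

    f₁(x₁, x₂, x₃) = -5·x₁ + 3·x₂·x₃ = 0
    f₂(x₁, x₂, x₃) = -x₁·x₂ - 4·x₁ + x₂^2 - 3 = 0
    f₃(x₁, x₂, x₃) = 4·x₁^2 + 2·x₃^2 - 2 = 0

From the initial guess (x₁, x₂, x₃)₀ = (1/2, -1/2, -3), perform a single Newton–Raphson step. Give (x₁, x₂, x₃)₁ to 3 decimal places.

(-1.234, 0.546, -2.161)

At (1/2, -1/2, -3): F = (2.000, -4.500, 17.000).
Jacobian J = [[-5, 3·x₃, 3·x₂], [-x₂ - 4, -x₁ + 2·x₂, 0], [8·x₁, 0, 4·x₃]].
At the point, J = [[-5.000, -9.000, -1.500], [-3.500, -1.500, 0.000], [4.000, 0.000, -12.000]] (det J = 279.000).
Solving J·Δ = −F gives Δ = (-1.734, 1.046, 0.839).
Then the next iterate is (x₁, x₂, x₃)₁ = (-1.234, 0.546, -2.161).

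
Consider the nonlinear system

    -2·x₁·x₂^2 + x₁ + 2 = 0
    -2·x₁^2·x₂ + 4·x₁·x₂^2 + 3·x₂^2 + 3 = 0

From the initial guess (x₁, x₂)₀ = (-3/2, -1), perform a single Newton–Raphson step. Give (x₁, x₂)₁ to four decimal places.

(0.8889, -0.8148)

At (-3/2, -1): F = (3.5000, 4.5000).
Jacobian J = [[-2·x₂^2 + 1, -4·x₁·x₂], [-4·x₁·x₂ + 4·x₂^2, -2·x₁^2 + 8·x₁·x₂ + 6·x₂]].
At the point, J = [[-1.0000, -6.0000], [-2.0000, 1.5000]] (det J = -13.5000).
Solving J·Δ = −F gives Δ = (2.3889, 0.1852).
Then the next iterate is (x₁, x₂)₁ = (0.8889, -0.8148).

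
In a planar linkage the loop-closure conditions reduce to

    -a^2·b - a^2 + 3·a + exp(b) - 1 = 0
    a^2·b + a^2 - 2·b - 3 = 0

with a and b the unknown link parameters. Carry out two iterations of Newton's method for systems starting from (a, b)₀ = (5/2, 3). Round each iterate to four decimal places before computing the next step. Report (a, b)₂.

(1.6633, 1.3277)

At (5/2, 3): F = (1.585537, 16.0000).
Jacobian J = [[-2·a·b - 2·a + 3, -a^2 + exp(b)], [2·a·b + 2·a, a^2 - 2]].
At the point, J = [[-17.0000, 13.835537], [20.0000, 4.2500]] (det J = -348.960738).
Solving J·Δ = −F gives Δ = (-0.6151, -0.8703).
Then the next iterate is (a, b)₁ = (1.8849, 2.1297).
Round to (1.8849, 2.1297) and repeat: F = (1.947694, 3.859948), J = [[-8.798343, 4.859495], [11.798343, 1.552848]].
Δ = (-0.2216, -0.8020), so (a, b)₂ = (1.6633, 1.3277).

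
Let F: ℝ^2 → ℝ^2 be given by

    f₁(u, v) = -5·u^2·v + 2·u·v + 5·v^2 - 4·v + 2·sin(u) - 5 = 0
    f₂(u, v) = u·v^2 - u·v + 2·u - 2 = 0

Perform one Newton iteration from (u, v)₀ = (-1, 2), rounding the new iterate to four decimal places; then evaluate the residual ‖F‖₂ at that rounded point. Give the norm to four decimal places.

6.2476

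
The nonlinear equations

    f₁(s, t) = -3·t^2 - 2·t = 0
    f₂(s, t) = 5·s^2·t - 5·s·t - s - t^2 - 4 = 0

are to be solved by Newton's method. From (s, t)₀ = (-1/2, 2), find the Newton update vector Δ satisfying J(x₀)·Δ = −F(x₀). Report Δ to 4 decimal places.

(0.0136, -1.1429)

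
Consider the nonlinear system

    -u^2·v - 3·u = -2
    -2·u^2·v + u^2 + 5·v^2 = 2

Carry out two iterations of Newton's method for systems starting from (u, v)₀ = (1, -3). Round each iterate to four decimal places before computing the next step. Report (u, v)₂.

(0.8857, -0.7498)

At (1, -3): F = (2.0000, 50.0000).
Jacobian J = [[-2·u·v - 3, -u^2], [-4·u·v + 2·u, -2·u^2 + 10·v]].
At the point, J = [[3.0000, -1.0000], [14.0000, -32.0000]] (det J = -82.0000).
Solving J·Δ = −F gives Δ = (-0.1707, 1.4878).
Then the next iterate is (u, v)₁ = (0.8293, -1.5122).
Round to (0.8293, -1.5122) and repeat: F = (0.552098, 12.201479), J = [[-0.491865, -0.687738], [6.674870, -16.497477]].
Δ = (0.0564, 0.7624), so (u, v)₂ = (0.8857, -0.7498).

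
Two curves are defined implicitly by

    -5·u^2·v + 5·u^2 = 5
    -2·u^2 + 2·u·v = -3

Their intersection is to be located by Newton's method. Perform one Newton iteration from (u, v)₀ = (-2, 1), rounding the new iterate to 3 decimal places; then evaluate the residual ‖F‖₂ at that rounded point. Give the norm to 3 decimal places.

At (-2, 1): F = (-5.000, -9.000).
Jacobian J = [[-10·u·v + 10·u, -5·u^2], [-4·u + 2·v, 2·u]].
At the point, J = [[0.000, -20.000], [10.000, -4.000]] (det J = 200.000).
Solving J·Δ = −F gives Δ = (0.800, -0.250).
Then the next iterate is (u, v)₁ = (-1.200, 0.750).
Re-evaluating at (-1.200, 0.750): F = (-3.200, -1.680), so ‖F‖₂ = 3.614.

3.614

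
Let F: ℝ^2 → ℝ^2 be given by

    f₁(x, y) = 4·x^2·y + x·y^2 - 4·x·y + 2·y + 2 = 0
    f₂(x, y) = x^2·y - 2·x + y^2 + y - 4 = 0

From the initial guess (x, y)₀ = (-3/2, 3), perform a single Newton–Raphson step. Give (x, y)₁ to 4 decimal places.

At (-3/2, 3): F = (39.5000, 17.7500).
Jacobian J = [[8·x·y + y^2 - 4·y, 4·x^2 + 2·x·y - 4·x + 2], [2·x·y - 2, x^2 + 2·y + 1]].
At the point, J = [[-39.0000, 8.0000], [-11.0000, 9.2500]] (det J = -272.7500).
Solving J·Δ = −F gives Δ = (0.8190, -0.9450).
Then the next iterate is (x, y)₁ = (-0.6810, 2.0550).

(-0.6810, 2.0550)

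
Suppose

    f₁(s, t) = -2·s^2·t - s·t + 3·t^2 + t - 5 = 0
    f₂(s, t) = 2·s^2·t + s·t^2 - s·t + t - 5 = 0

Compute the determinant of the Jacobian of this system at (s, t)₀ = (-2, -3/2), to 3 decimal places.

J = [[-4·s·t - t, -2·s^2 - s + 6·t + 1], [4·s·t + t^2 - t, 2·s^2 + 2·s·t - s + 1]].
At the point, J = [[-10.500, -14.000], [15.750, 17.000]].
det J = 42.000.

42.000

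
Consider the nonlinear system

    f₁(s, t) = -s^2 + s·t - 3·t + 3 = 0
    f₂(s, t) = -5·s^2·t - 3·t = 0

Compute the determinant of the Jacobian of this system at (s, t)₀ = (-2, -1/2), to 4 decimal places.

J = [[-2·s + t, s - 3], [-10·s·t, -5·s^2 - 3]].
At the point, J = [[3.5000, -5.0000], [-10.0000, -23.0000]].
det J = -130.5000.

-130.5000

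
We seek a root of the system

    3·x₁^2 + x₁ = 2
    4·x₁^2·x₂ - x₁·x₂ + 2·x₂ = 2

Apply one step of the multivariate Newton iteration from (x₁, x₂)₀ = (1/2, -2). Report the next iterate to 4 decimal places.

At (1/2, -2): F = (-0.7500, -7.0000).
Jacobian J = [[6·x₁ + 1, 0], [8·x₁·x₂ - x₂, 4·x₁^2 - x₁ + 2]].
At the point, J = [[4.0000, 0.0000], [-6.0000, 2.5000]] (det J = 10.0000).
Solving J·Δ = −F gives Δ = (0.1875, 3.2500).
Then the next iterate is (x₁, x₂)₁ = (0.6875, 1.2500).

(0.6875, 1.2500)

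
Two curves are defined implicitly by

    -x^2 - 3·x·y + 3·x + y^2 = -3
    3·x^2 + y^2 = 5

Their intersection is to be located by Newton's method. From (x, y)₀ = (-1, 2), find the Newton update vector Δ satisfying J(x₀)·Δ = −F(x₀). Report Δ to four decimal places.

At (-1, 2): F = (9.0000, 2.0000).
Jacobian J = [[-2·x - 3·y + 3, -3·x + 2·y], [6·x, 2·y]].
At the point, J = [[-1.0000, 7.0000], [-6.0000, 4.0000]] (det J = 38.0000).
Solving J·Δ = −F gives Δ = (-0.5789, -1.3684).

(-0.5789, -1.3684)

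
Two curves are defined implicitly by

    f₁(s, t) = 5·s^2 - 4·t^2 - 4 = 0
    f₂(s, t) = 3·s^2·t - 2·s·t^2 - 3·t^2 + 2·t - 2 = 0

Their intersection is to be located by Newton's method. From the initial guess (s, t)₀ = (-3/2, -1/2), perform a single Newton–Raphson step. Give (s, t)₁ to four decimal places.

(-0.9554, -0.0204)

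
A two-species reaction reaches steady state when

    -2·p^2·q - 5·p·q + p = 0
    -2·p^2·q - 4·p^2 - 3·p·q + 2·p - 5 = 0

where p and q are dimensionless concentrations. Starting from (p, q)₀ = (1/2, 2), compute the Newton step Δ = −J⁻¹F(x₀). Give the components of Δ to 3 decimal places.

(-1.600, 5.100)

At (1/2, 2): F = (-5.500, -9.000).
Jacobian J = [[-4·p·q - 5·q + 1, -2·p^2 - 5·p], [-4·p·q - 8·p - 3·q + 2, -2·p^2 - 3·p]].
At the point, J = [[-13.000, -3.000], [-12.000, -2.000]] (det J = -10.000).
Solving J·Δ = −F gives Δ = (-1.600, 5.100).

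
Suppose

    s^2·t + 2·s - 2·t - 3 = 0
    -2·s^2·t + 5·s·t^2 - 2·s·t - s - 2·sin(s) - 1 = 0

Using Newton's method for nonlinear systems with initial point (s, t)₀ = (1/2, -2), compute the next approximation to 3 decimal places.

(0.473, -1.143)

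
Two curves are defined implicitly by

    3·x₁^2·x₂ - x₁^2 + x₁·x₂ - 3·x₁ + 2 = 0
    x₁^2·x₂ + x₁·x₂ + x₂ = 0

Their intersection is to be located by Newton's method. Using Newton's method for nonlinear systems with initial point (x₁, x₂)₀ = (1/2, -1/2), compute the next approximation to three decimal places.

(0.547, 0.027)

At (1/2, -1/2): F = (-0.375, -0.875).
Jacobian J = [[6·x₁·x₂ - 2·x₁ + x₂ - 3, 3·x₁^2 + x₁], [2·x₁·x₂ + x₂, x₁^2 + x₁ + 1]].
At the point, J = [[-6.000, 1.250], [-1.000, 1.750]] (det J = -9.250).
Solving J·Δ = −F gives Δ = (0.047, 0.527).
Then the next iterate is (x₁, x₂)₁ = (0.547, 0.027).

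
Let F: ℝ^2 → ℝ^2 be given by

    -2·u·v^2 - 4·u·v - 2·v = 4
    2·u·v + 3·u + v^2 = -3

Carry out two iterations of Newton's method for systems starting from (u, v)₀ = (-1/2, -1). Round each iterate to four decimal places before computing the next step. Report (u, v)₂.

(-1.0620, 1.6122)

At (-1/2, -1): F = (-3.0000, 3.5000).
Jacobian J = [[-2·v^2 - 4·v, -4·u·v - 4·u - 2], [2·v + 3, 2·u + 2·v]].
At the point, J = [[2.0000, -2.0000], [1.0000, -3.0000]] (det J = -4.0000).
Solving J·Δ = −F gives Δ = (4.0000, 2.5000).
Then the next iterate is (u, v)₁ = (3.5000, 1.5000).
Round to (3.5000, 1.5000) and repeat: F = (-43.7500, 26.2500), J = [[-10.5000, -37.0000], [6.0000, 10.0000]].
Δ = (-4.5620, 0.1122), so (u, v)₂ = (-1.0620, 1.6122).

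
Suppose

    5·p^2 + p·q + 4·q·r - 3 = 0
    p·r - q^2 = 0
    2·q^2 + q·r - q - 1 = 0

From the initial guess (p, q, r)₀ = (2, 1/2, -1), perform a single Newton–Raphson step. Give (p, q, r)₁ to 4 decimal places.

(1.3556, 4.8944, 2.0000)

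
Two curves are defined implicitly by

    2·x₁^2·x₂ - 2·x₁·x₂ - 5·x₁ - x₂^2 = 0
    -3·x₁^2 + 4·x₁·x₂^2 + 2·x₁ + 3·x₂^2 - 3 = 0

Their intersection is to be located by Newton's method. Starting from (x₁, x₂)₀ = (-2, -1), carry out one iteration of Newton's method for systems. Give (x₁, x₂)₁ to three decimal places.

At (-2, -1): F = (-3.000, -24.000).
Jacobian J = [[4·x₁·x₂ - 2·x₂ - 5, 2·x₁^2 - 2·x₁ - 2·x₂], [-6·x₁ + 4·x₂^2 + 2, 8·x₁·x₂ + 6·x₂]].
At the point, J = [[5.000, 14.000], [18.000, 10.000]] (det J = -202.000).
Solving J·Δ = −F gives Δ = (1.515, -0.327).
Then the next iterate is (x₁, x₂)₁ = (-0.485, -1.327).

(-0.485, -1.327)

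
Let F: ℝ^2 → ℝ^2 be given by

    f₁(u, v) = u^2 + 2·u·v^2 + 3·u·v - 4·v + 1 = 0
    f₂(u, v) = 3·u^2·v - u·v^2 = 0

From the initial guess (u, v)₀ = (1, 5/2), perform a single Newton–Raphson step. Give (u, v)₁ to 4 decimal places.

At (1, 5/2): F = (12.0000, 1.2500).
Jacobian J = [[2·u + 2·v^2 + 3·v, 4·u·v + 3·u - 4], [6·u·v - v^2, 3·u^2 - 2·u·v]].
At the point, J = [[22.0000, 9.0000], [8.7500, -2.0000]] (det J = -122.7500).
Solving J·Δ = −F gives Δ = (-0.2872, -0.6314).
Then the next iterate is (u, v)₁ = (0.7128, 1.8686).

(0.7128, 1.8686)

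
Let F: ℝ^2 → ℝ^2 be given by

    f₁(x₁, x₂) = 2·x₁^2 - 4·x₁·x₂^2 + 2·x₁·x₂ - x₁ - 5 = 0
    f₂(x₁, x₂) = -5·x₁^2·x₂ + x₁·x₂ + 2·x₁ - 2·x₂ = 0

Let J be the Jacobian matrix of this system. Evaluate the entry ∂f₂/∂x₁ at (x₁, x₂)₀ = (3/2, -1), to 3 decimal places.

∂f₂/∂x₁ = -10·x₁·x₂ + x₂ + 2.
At (3/2, -1) this is 16.000.

16.000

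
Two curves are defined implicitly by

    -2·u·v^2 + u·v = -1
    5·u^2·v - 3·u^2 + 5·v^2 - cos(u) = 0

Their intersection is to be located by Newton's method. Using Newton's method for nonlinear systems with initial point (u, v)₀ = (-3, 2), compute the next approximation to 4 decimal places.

At (-3, 2): F = (19.0000, 83.989992).
Jacobian J = [[-2·v^2 + v, -4·u·v + u], [10·u·v - 6·u + sin(u), 5·u^2 + 10·v]].
At the point, J = [[-6.0000, 21.0000], [-42.141120, 65.0000]] (det J = 494.963520).
Solving J·Δ = −F gives Δ = (1.0683, -0.5995).
Then the next iterate is (u, v)₁ = (-1.9317, 1.4005).

(-1.9317, 1.4005)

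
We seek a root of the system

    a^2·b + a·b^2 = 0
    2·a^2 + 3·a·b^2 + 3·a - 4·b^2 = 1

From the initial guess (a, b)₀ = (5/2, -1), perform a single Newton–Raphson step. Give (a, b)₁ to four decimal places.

At (5/2, -1): F = (-3.7500, 22.5000).
Jacobian J = [[2·a·b + b^2, a^2 + 2·a·b], [4·a + 3·b^2 + 3, 6·a·b - 8·b]].
At the point, J = [[-4.0000, 1.2500], [16.0000, -7.0000]] (det J = 8.0000).
Solving J·Δ = −F gives Δ = (0.2344, 3.7500).
Then the next iterate is (a, b)₁ = (2.7344, 2.7500).

(2.7344, 2.7500)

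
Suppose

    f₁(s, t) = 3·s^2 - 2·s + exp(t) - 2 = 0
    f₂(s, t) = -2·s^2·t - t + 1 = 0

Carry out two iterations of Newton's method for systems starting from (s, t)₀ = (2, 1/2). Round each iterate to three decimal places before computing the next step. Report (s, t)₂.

(0.940, 0.409)

At (2, 1/2): F = (7.64872, -3.500).
Jacobian J = [[6·s - 2, exp(t)], [-4·s·t, -2·s^2 - 1]].
At the point, J = [[10.000, 1.64872], [-4.000, -9.000]] (det J = -83.40511).
Solving J·Δ = −F gives Δ = (-0.756, -0.053).
Then the next iterate is (s, t)₁ = (1.244, 0.447).
Round to (1.244, 0.447) and repeat: F = (1.71822, -0.83050), J = [[5.464, 1.56361], [-2.22427, -4.09507]].
Δ = (-0.304, -0.038), so (s, t)₂ = (0.940, 0.409).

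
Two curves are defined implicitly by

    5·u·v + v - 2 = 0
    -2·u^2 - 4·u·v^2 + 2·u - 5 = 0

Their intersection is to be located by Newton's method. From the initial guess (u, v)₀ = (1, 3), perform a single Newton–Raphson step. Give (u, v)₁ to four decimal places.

At (1, 3): F = (16.0000, -41.0000).
Jacobian J = [[5·v, 5·u + 1], [-4·u - 4·v^2 + 2, -8·u·v]].
At the point, J = [[15.0000, 6.0000], [-38.0000, -24.0000]] (det J = -132.0000).
Solving J·Δ = −F gives Δ = (-1.0455, -0.0530).
Then the next iterate is (u, v)₁ = (-0.0455, 2.9470).

(-0.0455, 2.9470)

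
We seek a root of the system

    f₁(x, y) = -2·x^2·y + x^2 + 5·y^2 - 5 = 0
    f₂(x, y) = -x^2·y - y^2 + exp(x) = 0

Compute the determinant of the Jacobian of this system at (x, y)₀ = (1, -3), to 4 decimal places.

348.9850

J = [[-4·x·y + 2·x, -2·x^2 + 10·y], [-2·x·y + exp(x), -x^2 - 2·y]].
At the point, J = [[14.0000, -32.0000], [8.718282, 5.0000]].
det J = 348.9850.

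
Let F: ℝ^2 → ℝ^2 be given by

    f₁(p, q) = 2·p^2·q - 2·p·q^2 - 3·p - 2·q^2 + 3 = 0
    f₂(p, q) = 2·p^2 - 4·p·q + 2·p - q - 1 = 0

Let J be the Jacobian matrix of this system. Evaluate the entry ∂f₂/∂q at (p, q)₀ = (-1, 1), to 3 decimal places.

3.000

∂f₂/∂q = -4·p - 1.
At (-1, 1) this is 3.000.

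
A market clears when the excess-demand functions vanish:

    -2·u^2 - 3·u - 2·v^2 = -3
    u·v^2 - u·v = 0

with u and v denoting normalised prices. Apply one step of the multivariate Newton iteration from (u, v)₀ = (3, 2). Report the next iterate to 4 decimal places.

(0.9832, 1.7815)

At (3, 2): F = (-32.0000, 6.0000).
Jacobian J = [[-4·u - 3, -4·v], [v^2 - v, 2·u·v - u]].
At the point, J = [[-15.0000, -8.0000], [2.0000, 9.0000]] (det J = -119.0000).
Solving J·Δ = −F gives Δ = (-2.0168, -0.2185).
Then the next iterate is (u, v)₁ = (0.9832, 1.7815).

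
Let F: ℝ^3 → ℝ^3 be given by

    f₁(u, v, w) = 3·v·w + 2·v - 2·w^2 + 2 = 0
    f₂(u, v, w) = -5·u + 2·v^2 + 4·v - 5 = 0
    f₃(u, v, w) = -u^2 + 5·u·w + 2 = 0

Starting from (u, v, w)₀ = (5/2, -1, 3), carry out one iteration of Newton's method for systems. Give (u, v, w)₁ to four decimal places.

At (5/2, -1, 3): F = (-27.0000, -19.5000, 33.2500).
Jacobian J = [[0, 3·w + 2, 3·v - 4·w], [-5, 4·v + 4, 0], [-2·u + 5·w, 0, 5·u]].
At the point, J = [[0.0000, 11.0000, -15.0000], [-5.0000, 0.0000, 0.0000], [10.0000, 0.0000, 12.5000]] (det J = 687.5000).
Solving J·Δ = −F gives Δ = (-3.9000, 3.0818, 0.4600).
Then the next iterate is (u, v, w)₁ = (-1.4000, 2.0818, 3.4600).

(-1.4000, 2.0818, 3.4600)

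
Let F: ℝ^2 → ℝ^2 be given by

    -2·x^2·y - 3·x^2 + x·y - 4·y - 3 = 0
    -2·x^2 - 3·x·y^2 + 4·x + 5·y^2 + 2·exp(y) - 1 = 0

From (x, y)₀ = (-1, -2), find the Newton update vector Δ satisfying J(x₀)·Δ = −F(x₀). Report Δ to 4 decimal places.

At (-1, -2): F = (8.0000, 25.270671).
Jacobian J = [[-4·x·y - 6·x + y, -2·x^2 + x - 4], [-4·x - 3·y^2 + 4, -6·x·y + 10·y + 2·exp(y)]].
At the point, J = [[-4.0000, -7.0000], [-4.0000, -31.729329]] (det J = 98.917318).
Solving J·Δ = −F gives Δ = (0.7778, 0.6984).

(0.7778, 0.6984)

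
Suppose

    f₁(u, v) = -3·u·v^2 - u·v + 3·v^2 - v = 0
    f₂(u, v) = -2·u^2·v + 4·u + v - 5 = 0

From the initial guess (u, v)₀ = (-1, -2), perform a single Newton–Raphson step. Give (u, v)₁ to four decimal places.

(-3.2326, -0.0698)

At (-1, -2): F = (24.0000, -7.0000).
Jacobian J = [[-3·v^2 - v, -6·u·v - u + 6·v - 1], [-4·u·v + 4, -2·u^2 + 1]].
At the point, J = [[-10.0000, -24.0000], [-4.0000, -1.0000]] (det J = -86.0000).
Solving J·Δ = −F gives Δ = (-2.2326, 1.9302).
Then the next iterate is (u, v)₁ = (-3.2326, -0.0698).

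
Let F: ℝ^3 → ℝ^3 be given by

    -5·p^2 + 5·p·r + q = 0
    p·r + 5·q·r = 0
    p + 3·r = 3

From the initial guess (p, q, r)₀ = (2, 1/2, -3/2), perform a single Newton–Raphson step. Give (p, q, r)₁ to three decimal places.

At (2, 1/2, -3/2): F = (-34.500, -6.750, -5.500).
Jacobian J = [[-10·p + 5·r, 1, 5·p], [r, 5·r, p + 5·q], [1, 0, 3]].
At the point, J = [[-27.500, 1.000, 10.000], [-1.500, -7.500, 4.500], [1.000, 0.000, 3.000]] (det J = 702.750).
Solving J·Δ = −F gives Δ = (-0.511, 0.404, 2.004).
Then the next iterate is (p, q, r)₁ = (1.489, 0.904, 0.504).

(1.489, 0.904, 0.504)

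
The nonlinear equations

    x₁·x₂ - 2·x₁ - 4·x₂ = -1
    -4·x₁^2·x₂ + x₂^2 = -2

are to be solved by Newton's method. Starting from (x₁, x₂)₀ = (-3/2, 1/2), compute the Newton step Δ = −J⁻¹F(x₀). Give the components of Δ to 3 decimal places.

(0.497, 0.092)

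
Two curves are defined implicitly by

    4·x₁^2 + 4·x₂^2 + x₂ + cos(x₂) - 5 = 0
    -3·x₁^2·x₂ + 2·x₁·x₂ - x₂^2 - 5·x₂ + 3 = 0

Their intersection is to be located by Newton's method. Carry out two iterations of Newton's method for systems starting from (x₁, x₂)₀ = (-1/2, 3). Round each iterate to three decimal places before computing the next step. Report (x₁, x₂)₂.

At (-1/2, 3): F = (34.01001, -26.250).
Jacobian J = [[8·x₁, 8·x₂ - sin(x₂) + 1], [-6·x₁·x₂ + 2·x₂, -3·x₁^2 + 2·x₁ - 2·x₂ - 5]].
At the point, J = [[-4.000, 24.85888], [15.000, -12.750]] (det J = -321.88320).
Solving J·Δ = −F gives Δ = (0.680, -1.259).
Then the next iterate is (x₁, x₂)₁ = (0.180, 1.741).
Round to (0.180, 1.741) and repeat: F = (8.82554, -8.27855), J = [[1.440, 13.94245], [1.60172, -8.21920]].
Δ = (1.255, -0.763), so (x₁, x₂)₂ = (1.435, 0.978).

(1.435, 0.978)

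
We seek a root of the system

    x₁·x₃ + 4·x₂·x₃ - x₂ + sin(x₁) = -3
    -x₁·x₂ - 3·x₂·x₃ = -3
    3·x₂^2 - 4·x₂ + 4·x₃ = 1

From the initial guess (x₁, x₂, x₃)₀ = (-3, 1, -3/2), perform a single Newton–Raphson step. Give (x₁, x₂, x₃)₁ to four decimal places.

(-1.1618, 0.7042, 0.6479)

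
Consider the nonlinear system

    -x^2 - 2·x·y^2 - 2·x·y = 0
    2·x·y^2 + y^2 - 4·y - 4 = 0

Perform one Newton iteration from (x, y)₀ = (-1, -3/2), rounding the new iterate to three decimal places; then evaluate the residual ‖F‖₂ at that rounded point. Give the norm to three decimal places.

0.111

At (-1, -3/2): F = (0.500, -0.250).
Jacobian J = [[-2·x - 2·y^2 - 2·y, -4·x·y - 2·x], [2·y^2, 4·x·y + 2·y - 4]].
At the point, J = [[0.500, -4.000], [4.500, -1.000]] (det J = 17.500).
Solving J·Δ = −F gives Δ = (0.086, 0.136).
Then the next iterate is (x, y)₁ = (-0.914, -1.364).
Re-evaluating at (-0.914, -1.364): F = (0.07220, -0.08449), so ‖F‖₂ = 0.111.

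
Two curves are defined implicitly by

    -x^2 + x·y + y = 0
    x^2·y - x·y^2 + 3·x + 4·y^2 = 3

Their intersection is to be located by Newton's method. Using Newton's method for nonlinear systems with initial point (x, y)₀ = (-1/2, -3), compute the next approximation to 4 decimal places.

(-1.0307, -1.6227)

At (-1/2, -3): F = (-1.7500, 35.2500).
Jacobian J = [[-2·x + y, x + 1], [2·x·y - y^2 + 3, x^2 - 2·x·y + 8·y]].
At the point, J = [[-2.0000, 0.5000], [-3.0000, -26.7500]] (det J = 55.0000).
Solving J·Δ = −F gives Δ = (-0.5307, 1.3773).
Then the next iterate is (x, y)₁ = (-1.0307, -1.6227).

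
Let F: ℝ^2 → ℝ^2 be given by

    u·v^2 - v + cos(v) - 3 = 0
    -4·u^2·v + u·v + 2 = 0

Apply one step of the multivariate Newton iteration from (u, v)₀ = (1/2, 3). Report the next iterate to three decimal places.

At (1/2, 3): F = (-2.48999, 0.500).
Jacobian J = [[v^2, 2·u·v - sin(v) - 1], [-8·u·v + v, -4·u^2 + u]].
At the point, J = [[9.000, 1.85888], [-9.000, -0.500]] (det J = 12.22992).
Solving J·Δ = −F gives Δ = (-0.026, 1.464).
Then the next iterate is (u, v)₁ = (0.474, 4.464).

(0.474, 4.464)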